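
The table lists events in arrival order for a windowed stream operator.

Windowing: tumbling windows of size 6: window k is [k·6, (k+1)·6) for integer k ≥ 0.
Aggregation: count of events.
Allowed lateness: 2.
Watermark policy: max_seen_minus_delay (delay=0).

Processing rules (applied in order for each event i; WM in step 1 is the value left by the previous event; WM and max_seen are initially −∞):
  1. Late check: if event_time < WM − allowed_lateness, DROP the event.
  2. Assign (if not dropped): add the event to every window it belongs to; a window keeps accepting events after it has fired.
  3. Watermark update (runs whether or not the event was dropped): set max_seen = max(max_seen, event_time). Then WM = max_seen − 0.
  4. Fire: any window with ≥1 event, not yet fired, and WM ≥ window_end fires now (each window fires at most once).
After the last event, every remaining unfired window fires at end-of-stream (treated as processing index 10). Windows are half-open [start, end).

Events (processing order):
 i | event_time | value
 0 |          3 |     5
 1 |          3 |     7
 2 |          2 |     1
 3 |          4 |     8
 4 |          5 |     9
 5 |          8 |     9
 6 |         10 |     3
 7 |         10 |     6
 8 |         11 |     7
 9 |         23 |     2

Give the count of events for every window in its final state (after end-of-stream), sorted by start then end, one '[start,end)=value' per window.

i=0 t=3 v=5: → [0,6); WM=3
i=1 t=3 v=7: → [0,6); WM=3
i=2 t=2 v=1: → [0,6); WM=3
i=3 t=4 v=8: → [0,6); WM=4
i=4 t=5 v=9: → [0,6); WM=5
i=5 t=8 v=9: → [6,12); WM=8; [0,6) fires=5
i=6 t=10 v=3: → [6,12); WM=10
i=7 t=10 v=6: → [6,12); WM=10
i=8 t=11 v=7: → [6,12); WM=11
i=9 t=23 v=2: → [18,24); WM=23; [6,12) fires=4

[0,6)=5 [6,12)=4 [18,24)=1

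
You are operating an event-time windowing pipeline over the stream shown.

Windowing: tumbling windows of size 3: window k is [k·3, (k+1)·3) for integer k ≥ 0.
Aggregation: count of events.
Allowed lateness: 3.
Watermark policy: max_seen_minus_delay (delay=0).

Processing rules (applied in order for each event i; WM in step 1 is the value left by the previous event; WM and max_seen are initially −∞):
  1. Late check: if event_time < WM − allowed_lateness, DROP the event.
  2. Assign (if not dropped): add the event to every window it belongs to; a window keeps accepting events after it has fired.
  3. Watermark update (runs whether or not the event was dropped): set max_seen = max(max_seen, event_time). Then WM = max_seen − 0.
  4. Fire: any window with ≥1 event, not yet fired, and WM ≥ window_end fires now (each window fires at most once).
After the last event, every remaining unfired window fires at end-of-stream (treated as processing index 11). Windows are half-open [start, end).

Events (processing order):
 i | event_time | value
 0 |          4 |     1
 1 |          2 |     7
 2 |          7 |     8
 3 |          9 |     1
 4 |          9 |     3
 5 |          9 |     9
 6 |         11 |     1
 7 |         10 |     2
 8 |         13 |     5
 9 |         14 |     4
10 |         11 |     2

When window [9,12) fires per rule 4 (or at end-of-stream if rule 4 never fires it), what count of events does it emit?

i=0 t=4 v=1: → [3,6); WM=4
i=1 t=2 v=7: → [0,3); WM=4; [0,3) fires=1
i=2 t=7 v=8: → [6,9); WM=7; [3,6) fires=1
i=3 t=9 v=1: → [9,12); WM=9; [6,9) fires=1
i=4 t=9 v=3: → [9,12); WM=9
i=5 t=9 v=9: → [9,12); WM=9
i=6 t=11 v=1: → [9,12); WM=11
i=7 t=10 v=2: → [9,12); WM=11
i=8 t=13 v=5: → [12,15); WM=13; [9,12) fires=5
i=9 t=14 v=4: → [12,15); WM=14
i=10 t=11 v=2: → [9,12); WM=14

5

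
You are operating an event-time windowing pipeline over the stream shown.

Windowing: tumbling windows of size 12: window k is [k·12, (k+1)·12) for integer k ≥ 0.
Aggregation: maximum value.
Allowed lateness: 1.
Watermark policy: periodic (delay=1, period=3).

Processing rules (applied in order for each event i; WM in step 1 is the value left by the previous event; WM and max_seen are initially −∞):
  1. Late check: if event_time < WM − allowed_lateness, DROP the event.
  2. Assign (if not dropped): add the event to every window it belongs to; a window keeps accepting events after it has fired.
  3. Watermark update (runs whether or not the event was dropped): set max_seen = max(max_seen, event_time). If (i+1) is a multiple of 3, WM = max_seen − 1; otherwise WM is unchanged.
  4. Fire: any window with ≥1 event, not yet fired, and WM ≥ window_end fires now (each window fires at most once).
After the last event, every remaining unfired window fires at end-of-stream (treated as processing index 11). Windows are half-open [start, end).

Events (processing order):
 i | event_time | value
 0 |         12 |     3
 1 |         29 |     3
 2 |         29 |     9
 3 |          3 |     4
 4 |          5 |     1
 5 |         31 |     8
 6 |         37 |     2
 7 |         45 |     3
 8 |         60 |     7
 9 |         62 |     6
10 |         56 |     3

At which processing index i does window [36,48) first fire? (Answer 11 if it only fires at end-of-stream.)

8

i=0 t=12 v=3: → [12,24); WM=−∞
i=1 t=29 v=3: → [24,36); WM=−∞
i=2 t=29 v=9: → [24,36); WM=28; [12,24) fires=3
i=3 t=3 v=4: DROP (t<28-1); WM=28
i=4 t=5 v=1: DROP (t<28-1); WM=28
i=5 t=31 v=8: → [24,36); WM=30
i=6 t=37 v=2: → [36,48); WM=30
i=7 t=45 v=3: → [36,48); WM=30
i=8 t=60 v=7: → [60,72); WM=59; [24,36) fires=9 [36,48) fires=3
i=9 t=62 v=6: → [60,72); WM=59
i=10 t=56 v=3: DROP (t<59-1); WM=59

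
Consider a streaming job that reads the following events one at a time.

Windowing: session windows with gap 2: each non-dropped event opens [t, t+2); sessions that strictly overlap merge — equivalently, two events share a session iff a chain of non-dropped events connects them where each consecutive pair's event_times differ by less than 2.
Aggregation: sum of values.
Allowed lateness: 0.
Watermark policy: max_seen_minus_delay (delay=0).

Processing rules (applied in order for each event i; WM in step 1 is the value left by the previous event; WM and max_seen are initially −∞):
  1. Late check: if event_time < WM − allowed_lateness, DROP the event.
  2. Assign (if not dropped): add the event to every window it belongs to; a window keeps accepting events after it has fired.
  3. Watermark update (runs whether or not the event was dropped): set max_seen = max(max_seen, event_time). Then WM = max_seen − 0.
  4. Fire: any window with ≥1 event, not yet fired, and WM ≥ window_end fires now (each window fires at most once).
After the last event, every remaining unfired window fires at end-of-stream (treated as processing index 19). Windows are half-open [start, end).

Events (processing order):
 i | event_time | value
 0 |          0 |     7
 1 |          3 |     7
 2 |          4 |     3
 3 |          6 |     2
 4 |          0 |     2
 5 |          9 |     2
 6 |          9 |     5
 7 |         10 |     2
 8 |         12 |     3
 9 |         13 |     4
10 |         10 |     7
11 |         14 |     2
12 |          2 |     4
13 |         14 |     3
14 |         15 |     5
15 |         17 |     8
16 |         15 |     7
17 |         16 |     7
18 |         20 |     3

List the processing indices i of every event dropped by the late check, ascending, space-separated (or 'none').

4 10 12 16 17

i=0 t=0 v=7: → [0,2); WM=0
i=1 t=3 v=7: → [3,5); WM=3
i=2 t=4 v=3: → [3,6); WM=4
i=3 t=6 v=2: → [6,8); WM=6
i=4 t=0 v=2: DROP (t<6-0); WM=6
i=5 t=9 v=2: → [9,11); WM=9
i=6 t=9 v=5: → [9,11); WM=9
i=7 t=10 v=2: → [9,12); WM=10
i=8 t=12 v=3: → [12,14); WM=12
i=9 t=13 v=4: → [12,15); WM=13
i=10 t=10 v=7: DROP (t<13-0); WM=13
i=11 t=14 v=2: → [12,16); WM=14
i=12 t=2 v=4: DROP (t<14-0); WM=14
i=13 t=14 v=3: → [12,16); WM=14
i=14 t=15 v=5: → [12,17); WM=15
i=15 t=17 v=8: → [17,19); WM=17
i=16 t=15 v=7: DROP (t<17-0); WM=17
i=17 t=16 v=7: DROP (t<17-0); WM=17
i=18 t=20 v=3: → [20,22); WM=20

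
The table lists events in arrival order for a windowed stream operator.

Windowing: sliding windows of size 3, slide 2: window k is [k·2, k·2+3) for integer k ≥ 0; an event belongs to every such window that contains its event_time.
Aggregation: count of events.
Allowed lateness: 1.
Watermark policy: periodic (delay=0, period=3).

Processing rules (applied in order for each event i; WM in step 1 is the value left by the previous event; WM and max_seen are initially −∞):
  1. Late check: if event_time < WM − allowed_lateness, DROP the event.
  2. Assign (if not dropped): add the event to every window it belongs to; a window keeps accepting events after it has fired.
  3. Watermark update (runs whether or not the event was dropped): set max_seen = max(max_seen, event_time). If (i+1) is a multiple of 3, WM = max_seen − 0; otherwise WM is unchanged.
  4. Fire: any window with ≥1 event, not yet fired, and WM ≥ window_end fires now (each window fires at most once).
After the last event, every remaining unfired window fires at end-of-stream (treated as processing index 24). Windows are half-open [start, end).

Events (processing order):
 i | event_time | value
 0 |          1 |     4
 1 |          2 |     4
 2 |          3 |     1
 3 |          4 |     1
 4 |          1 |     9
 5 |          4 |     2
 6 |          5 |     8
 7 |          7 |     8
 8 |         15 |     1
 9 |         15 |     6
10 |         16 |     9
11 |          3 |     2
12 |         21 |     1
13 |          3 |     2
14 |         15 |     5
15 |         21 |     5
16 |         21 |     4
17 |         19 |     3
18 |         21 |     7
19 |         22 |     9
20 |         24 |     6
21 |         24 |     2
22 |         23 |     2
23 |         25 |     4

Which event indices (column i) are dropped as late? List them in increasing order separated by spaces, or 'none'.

i=0 t=1 v=4: → [0,3); WM=−∞
i=1 t=2 v=4: → [2,5),[0,3); WM=−∞
i=2 t=3 v=1: → [2,5); WM=3; [0,3) fires=2
i=3 t=4 v=1: → [4,7),[2,5); WM=3
i=4 t=1 v=9: DROP (t<3-1); WM=3
i=5 t=4 v=2: → [4,7),[2,5); WM=4
i=6 t=5 v=8: → [4,7); WM=4
i=7 t=7 v=8: → [6,9); WM=4
i=8 t=15 v=1: → [14,17); WM=15; [2,5) fires=4 [4,7) fires=3 [6,9) fires=1
i=9 t=15 v=6: → [14,17); WM=15
i=10 t=16 v=9: → [16,19),[14,17); WM=15
i=11 t=3 v=2: DROP (t<15-1); WM=16
i=12 t=21 v=1: → [20,23); WM=16
i=13 t=3 v=2: DROP (t<16-1); WM=16
i=14 t=15 v=5: → [14,17); WM=21; [14,17) fires=4 [16,19) fires=1
i=15 t=21 v=5: → [20,23); WM=21
i=16 t=21 v=4: → [20,23); WM=21
i=17 t=19 v=3: DROP (t<21-1); WM=21
i=18 t=21 v=7: → [20,23); WM=21
i=19 t=22 v=9: → [22,25),[20,23); WM=21
i=20 t=24 v=6: → [24,27),[22,25); WM=24; [20,23) fires=5
i=21 t=24 v=2: → [24,27),[22,25); WM=24
i=22 t=23 v=2: → [22,25); WM=24
i=23 t=25 v=4: → [24,27); WM=25; [22,25) fires=4

4 11 13 17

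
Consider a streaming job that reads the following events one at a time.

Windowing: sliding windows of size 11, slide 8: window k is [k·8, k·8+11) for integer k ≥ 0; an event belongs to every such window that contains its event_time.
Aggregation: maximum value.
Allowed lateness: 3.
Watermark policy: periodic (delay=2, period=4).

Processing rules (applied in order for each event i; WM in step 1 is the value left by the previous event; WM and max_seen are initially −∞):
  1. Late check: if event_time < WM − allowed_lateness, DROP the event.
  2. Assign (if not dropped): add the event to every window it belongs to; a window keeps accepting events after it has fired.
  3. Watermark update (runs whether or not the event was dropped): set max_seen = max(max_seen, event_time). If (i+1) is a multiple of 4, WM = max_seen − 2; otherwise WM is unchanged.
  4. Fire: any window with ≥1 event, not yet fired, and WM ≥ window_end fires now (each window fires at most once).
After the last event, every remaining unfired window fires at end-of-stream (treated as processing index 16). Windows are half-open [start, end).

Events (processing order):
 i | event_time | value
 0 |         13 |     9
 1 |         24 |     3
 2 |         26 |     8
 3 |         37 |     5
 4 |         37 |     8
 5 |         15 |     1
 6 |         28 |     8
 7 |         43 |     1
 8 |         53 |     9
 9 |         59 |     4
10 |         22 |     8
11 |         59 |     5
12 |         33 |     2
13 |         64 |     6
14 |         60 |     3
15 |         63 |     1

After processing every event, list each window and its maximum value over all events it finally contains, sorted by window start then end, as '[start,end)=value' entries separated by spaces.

[8,19)=9 [16,27)=8 [24,35)=8 [32,43)=8 [40,51)=1 [48,59)=9 [56,67)=6 [64,75)=6

i=0 t=13 v=9: → [8,19); WM=−∞
i=1 t=24 v=3: → [24,35),[16,27); WM=−∞
i=2 t=26 v=8: → [24,35),[16,27); WM=−∞
i=3 t=37 v=5: → [32,43); WM=35; [8,19) fires=9 [16,27) fires=8 [24,35) fires=8
i=4 t=37 v=8: → [32,43); WM=35
i=5 t=15 v=1: DROP (t<35-3); WM=35
i=6 t=28 v=8: DROP (t<35-3); WM=35
i=7 t=43 v=1: → [40,51); WM=41
i=8 t=53 v=9: → [48,59); WM=41
i=9 t=59 v=4: → [56,67); WM=41
i=10 t=22 v=8: DROP (t<41-3); WM=41
i=11 t=59 v=5: → [56,67); WM=57; [32,43) fires=8 [40,51) fires=1
i=12 t=33 v=2: DROP (t<57-3); WM=57
i=13 t=64 v=6: → [64,75),[56,67); WM=57
i=14 t=60 v=3: → [56,67); WM=57
i=15 t=63 v=1: → [56,67); WM=62; [48,59) fires=9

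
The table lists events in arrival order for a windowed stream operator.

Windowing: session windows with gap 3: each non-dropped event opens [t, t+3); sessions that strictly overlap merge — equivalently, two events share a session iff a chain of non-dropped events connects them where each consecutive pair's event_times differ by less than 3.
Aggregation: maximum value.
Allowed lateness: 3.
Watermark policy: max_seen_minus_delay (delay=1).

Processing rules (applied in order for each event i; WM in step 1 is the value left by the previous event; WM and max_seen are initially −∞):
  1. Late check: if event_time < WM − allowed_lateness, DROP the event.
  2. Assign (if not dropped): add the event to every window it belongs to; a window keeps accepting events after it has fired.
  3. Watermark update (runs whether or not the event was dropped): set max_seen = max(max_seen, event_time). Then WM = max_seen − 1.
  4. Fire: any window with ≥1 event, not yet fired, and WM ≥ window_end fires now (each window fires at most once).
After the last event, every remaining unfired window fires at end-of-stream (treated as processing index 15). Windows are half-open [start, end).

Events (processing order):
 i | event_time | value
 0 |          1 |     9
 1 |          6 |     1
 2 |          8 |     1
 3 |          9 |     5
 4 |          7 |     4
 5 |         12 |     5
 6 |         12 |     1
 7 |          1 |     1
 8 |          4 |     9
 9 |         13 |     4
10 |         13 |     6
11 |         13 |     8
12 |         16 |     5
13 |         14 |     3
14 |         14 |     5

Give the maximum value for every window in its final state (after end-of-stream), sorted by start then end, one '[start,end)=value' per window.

i=0 t=1 v=9: → [1,4); WM=0
i=1 t=6 v=1: → [6,9); WM=5
i=2 t=8 v=1: → [6,11); WM=7
i=3 t=9 v=5: → [6,12); WM=8
i=4 t=7 v=4: → [6,12); WM=8
i=5 t=12 v=5: → [12,15); WM=11
i=6 t=12 v=1: → [12,15); WM=11
i=7 t=1 v=1: DROP (t<11-3); WM=11
i=8 t=4 v=9: DROP (t<11-3); WM=11
i=9 t=13 v=4: → [12,16); WM=12
i=10 t=13 v=6: → [12,16); WM=12
i=11 t=13 v=8: → [12,16); WM=12
i=12 t=16 v=5: → [16,19); WM=15
i=13 t=14 v=3: → [12,19); WM=15
i=14 t=14 v=5: → [12,19); WM=15

[1,4)=9 [6,12)=5 [12,19)=8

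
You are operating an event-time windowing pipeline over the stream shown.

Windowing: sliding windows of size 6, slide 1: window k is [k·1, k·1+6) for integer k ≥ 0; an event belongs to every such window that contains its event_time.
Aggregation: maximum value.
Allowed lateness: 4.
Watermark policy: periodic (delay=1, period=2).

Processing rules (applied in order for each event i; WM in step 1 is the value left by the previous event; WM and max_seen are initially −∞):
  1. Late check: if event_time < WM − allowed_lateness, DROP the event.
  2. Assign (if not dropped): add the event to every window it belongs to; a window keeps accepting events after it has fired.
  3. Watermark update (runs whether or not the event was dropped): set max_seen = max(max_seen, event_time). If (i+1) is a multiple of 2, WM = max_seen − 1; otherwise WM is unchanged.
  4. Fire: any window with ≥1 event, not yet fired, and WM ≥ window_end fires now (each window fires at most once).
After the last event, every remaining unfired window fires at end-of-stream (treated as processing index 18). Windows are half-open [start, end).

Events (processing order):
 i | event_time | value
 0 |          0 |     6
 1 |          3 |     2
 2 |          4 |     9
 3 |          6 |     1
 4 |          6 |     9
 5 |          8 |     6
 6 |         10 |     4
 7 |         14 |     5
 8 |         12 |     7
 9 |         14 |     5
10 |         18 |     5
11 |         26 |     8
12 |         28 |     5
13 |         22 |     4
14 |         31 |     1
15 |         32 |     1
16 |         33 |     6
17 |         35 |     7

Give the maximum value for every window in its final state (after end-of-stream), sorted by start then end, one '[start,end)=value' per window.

[0,6)=9 [1,7)=9 [2,8)=9 [3,9)=9 [4,10)=9 [5,11)=9 [6,12)=9 [7,13)=7 [8,14)=7 [9,15)=7 [10,16)=7 [11,17)=7 [12,18)=7 [13,19)=5 [14,20)=5 [15,21)=5 [16,22)=5 [17,23)=5 [18,24)=5 [19,25)=4 [20,26)=4 [21,27)=8 [22,28)=8 [23,29)=8 [24,30)=8 [25,31)=8 [26,32)=8 [27,33)=5 [28,34)=6 [29,35)=6 [30,36)=7 [31,37)=7 [32,38)=7 [33,39)=7 [34,40)=7 [35,41)=7

i=0 t=0 v=6: → [0,6); WM=−∞
i=1 t=3 v=2: → [3,9),[2,8),[1,7),[0,6); WM=2
i=2 t=4 v=9: → [4,10),[3,9),[2,8),[1,7),[0,6); WM=2
i=3 t=6 v=1: → [6,12),[5,11),[4,10),[3,9),[2,8),[1,7); WM=5
i=4 t=6 v=9: → [6,12),[5,11),[4,10),[3,9),[2,8),[1,7); WM=5
i=5 t=8 v=6: → [8,14),[7,13),[6,12),[5,11),[4,10),[3,9); WM=7; [0,6) fires=9 [1,7) fires=9
i=6 t=10 v=4: → [10,16),[9,15),[8,14),[7,13),[6,12),[5,11); WM=7
i=7 t=14 v=5: → [14,20),[13,19),[12,18),[11,17),[10,16),[9,15); WM=13; [2,8) fires=9 [3,9) fires=9 [4,10) fires=9 [5,11) fires=9 [6,12) fires=9 [7,13) fires=6
i=8 t=12 v=7: → [12,18),[11,17),[10,16),[9,15),[8,14),[7,13); WM=13
i=9 t=14 v=5: → [14,20),[13,19),[12,18),[11,17),[10,16),[9,15); WM=13
i=10 t=18 v=5: → [18,24),[17,23),[16,22),[15,21),[14,20),[13,19); WM=13
i=11 t=26 v=8: → [26,32),[25,31),[24,30),[23,29),[22,28),[21,27); WM=25; [8,14) fires=7 [9,15) fires=7 [10,16) fires=7 [11,17) fires=7 [12,18) fires=7 [13,19) fires=5 [14,20) fires=5 [15,21) fires=5 [16,22) fires=5 [17,23) fires=5 [18,24) fires=5
i=12 t=28 v=5: → [28,34),[27,33),[26,32),[25,31),[24,30),[23,29); WM=25
i=13 t=22 v=4: → [22,28),[21,27),[20,26),[19,25),[18,24),[17,23); WM=27; [19,25) fires=4 [20,26) fires=4 [21,27) fires=8
i=14 t=31 v=1: → [31,37),[30,36),[29,35),[28,34),[27,33),[26,32); WM=27
i=15 t=32 v=1: → [32,38),[31,37),[30,36),[29,35),[28,34),[27,33); WM=31; [22,28) fires=8 [23,29) fires=8 [24,30) fires=8 [25,31) fires=8
i=16 t=33 v=6: → [33,39),[32,38),[31,37),[30,36),[29,35),[28,34); WM=31
i=17 t=35 v=7: → [35,41),[34,40),[33,39),[32,38),[31,37),[30,36); WM=34; [26,32) fires=8 [27,33) fires=5 [28,34) fires=6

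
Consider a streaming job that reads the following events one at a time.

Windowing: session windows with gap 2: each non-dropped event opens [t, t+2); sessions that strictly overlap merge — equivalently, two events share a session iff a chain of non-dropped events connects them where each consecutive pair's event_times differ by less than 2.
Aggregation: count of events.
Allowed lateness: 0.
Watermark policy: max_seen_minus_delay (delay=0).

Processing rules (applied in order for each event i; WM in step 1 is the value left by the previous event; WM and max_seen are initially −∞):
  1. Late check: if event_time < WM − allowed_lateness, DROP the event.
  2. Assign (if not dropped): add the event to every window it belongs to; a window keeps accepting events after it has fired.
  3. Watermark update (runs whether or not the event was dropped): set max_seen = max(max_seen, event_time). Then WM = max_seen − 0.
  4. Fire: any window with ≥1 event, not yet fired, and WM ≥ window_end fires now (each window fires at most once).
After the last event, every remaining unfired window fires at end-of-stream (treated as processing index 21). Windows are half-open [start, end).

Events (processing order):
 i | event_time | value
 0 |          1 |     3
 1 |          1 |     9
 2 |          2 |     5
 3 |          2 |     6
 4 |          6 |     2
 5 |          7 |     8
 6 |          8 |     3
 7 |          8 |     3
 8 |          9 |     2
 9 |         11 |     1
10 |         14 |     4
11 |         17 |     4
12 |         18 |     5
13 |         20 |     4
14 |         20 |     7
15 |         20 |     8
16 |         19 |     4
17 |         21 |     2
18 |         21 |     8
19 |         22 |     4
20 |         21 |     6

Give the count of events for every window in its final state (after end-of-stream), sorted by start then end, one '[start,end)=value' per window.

i=0 t=1 v=3: → [1,3); WM=1
i=1 t=1 v=9: → [1,3); WM=1
i=2 t=2 v=5: → [1,4); WM=2
i=3 t=2 v=6: → [1,4); WM=2
i=4 t=6 v=2: → [6,8); WM=6
i=5 t=7 v=8: → [6,9); WM=7
i=6 t=8 v=3: → [6,10); WM=8
i=7 t=8 v=3: → [6,10); WM=8
i=8 t=9 v=2: → [6,11); WM=9
i=9 t=11 v=1: → [11,13); WM=11
i=10 t=14 v=4: → [14,16); WM=14
i=11 t=17 v=4: → [17,19); WM=17
i=12 t=18 v=5: → [17,20); WM=18
i=13 t=20 v=4: → [20,22); WM=20
i=14 t=20 v=7: → [20,22); WM=20
i=15 t=20 v=8: → [20,22); WM=20
i=16 t=19 v=4: DROP (t<20-0); WM=20
i=17 t=21 v=2: → [20,23); WM=21
i=18 t=21 v=8: → [20,23); WM=21
i=19 t=22 v=4: → [20,24); WM=22
i=20 t=21 v=6: DROP (t<22-0); WM=22

[1,4)=4 [6,11)=5 [11,13)=1 [14,16)=1 [17,20)=2 [20,24)=6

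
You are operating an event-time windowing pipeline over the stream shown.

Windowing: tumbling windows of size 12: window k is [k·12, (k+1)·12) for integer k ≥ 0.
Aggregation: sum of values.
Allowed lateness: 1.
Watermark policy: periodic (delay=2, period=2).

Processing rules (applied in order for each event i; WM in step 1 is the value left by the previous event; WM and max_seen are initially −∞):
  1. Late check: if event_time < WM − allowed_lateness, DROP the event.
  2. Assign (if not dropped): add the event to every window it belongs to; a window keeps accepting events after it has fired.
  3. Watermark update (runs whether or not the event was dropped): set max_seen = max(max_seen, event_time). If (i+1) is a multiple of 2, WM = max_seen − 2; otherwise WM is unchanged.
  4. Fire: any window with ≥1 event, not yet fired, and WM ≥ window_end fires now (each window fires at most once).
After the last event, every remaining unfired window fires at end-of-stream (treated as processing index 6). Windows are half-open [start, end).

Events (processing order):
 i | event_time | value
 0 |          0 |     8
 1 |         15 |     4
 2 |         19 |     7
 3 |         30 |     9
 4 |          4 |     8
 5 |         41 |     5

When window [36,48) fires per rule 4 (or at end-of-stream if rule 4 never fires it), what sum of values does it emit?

5

i=0 t=0 v=8: → [0,12); WM=−∞
i=1 t=15 v=4: → [12,24); WM=13; [0,12) fires=8
i=2 t=19 v=7: → [12,24); WM=13
i=3 t=30 v=9: → [24,36); WM=28; [12,24) fires=11
i=4 t=4 v=8: DROP (t<28-1); WM=28
i=5 t=41 v=5: → [36,48); WM=39; [24,36) fires=9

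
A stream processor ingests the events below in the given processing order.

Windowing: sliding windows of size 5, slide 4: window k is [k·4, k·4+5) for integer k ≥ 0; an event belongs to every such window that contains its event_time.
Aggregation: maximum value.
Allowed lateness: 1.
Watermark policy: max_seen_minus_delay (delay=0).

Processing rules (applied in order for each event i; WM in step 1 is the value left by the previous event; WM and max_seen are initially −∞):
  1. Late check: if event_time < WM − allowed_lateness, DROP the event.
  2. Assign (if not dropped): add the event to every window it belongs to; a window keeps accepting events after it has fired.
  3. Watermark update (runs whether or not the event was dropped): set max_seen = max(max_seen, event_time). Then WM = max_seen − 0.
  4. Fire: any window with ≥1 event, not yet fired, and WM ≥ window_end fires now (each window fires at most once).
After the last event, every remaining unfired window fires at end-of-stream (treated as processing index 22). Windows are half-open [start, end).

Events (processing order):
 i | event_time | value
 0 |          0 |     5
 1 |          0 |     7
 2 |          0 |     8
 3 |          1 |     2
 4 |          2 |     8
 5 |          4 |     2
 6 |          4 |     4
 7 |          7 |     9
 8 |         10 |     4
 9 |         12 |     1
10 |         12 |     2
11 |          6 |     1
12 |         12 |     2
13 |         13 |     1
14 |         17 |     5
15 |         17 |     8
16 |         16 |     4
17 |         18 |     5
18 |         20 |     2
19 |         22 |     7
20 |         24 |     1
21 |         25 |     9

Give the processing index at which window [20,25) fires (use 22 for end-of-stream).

i=0 t=0 v=5: → [0,5); WM=0
i=1 t=0 v=7: → [0,5); WM=0
i=2 t=0 v=8: → [0,5); WM=0
i=3 t=1 v=2: → [0,5); WM=1
i=4 t=2 v=8: → [0,5); WM=2
i=5 t=4 v=2: → [4,9),[0,5); WM=4
i=6 t=4 v=4: → [4,9),[0,5); WM=4
i=7 t=7 v=9: → [4,9); WM=7; [0,5) fires=8
i=8 t=10 v=4: → [8,13); WM=10; [4,9) fires=9
i=9 t=12 v=1: → [12,17),[8,13); WM=12
i=10 t=12 v=2: → [12,17),[8,13); WM=12
i=11 t=6 v=1: DROP (t<12-1); WM=12
i=12 t=12 v=2: → [12,17),[8,13); WM=12
i=13 t=13 v=1: → [12,17); WM=13; [8,13) fires=4
i=14 t=17 v=5: → [16,21); WM=17; [12,17) fires=2
i=15 t=17 v=8: → [16,21); WM=17
i=16 t=16 v=4: → [16,21),[12,17); WM=17
i=17 t=18 v=5: → [16,21); WM=18
i=18 t=20 v=2: → [20,25),[16,21); WM=20
i=19 t=22 v=7: → [20,25); WM=22; [16,21) fires=8
i=20 t=24 v=1: → [24,29),[20,25); WM=24
i=21 t=25 v=9: → [24,29); WM=25; [20,25) fires=7

21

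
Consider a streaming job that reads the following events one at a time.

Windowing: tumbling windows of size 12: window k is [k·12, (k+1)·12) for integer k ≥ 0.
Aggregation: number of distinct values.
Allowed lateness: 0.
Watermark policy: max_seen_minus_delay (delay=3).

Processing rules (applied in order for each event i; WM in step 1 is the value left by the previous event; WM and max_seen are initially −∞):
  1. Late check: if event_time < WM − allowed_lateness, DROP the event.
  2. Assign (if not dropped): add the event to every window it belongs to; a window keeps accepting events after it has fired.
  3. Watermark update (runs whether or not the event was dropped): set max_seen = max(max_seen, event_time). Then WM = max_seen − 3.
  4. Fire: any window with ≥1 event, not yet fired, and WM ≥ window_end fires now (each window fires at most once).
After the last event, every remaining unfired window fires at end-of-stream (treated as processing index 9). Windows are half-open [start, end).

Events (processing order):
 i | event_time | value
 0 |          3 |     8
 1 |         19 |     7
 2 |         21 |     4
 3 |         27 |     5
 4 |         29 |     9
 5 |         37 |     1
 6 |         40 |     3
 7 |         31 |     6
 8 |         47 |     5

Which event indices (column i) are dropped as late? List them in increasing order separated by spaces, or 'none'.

i=0 t=3 v=8: → [0,12); WM=0
i=1 t=19 v=7: → [12,24); WM=16; [0,12) fires=1
i=2 t=21 v=4: → [12,24); WM=18
i=3 t=27 v=5: → [24,36); WM=24; [12,24) fires=2
i=4 t=29 v=9: → [24,36); WM=26
i=5 t=37 v=1: → [36,48); WM=34
i=6 t=40 v=3: → [36,48); WM=37; [24,36) fires=2
i=7 t=31 v=6: DROP (t<37-0); WM=37
i=8 t=47 v=5: → [36,48); WM=44

7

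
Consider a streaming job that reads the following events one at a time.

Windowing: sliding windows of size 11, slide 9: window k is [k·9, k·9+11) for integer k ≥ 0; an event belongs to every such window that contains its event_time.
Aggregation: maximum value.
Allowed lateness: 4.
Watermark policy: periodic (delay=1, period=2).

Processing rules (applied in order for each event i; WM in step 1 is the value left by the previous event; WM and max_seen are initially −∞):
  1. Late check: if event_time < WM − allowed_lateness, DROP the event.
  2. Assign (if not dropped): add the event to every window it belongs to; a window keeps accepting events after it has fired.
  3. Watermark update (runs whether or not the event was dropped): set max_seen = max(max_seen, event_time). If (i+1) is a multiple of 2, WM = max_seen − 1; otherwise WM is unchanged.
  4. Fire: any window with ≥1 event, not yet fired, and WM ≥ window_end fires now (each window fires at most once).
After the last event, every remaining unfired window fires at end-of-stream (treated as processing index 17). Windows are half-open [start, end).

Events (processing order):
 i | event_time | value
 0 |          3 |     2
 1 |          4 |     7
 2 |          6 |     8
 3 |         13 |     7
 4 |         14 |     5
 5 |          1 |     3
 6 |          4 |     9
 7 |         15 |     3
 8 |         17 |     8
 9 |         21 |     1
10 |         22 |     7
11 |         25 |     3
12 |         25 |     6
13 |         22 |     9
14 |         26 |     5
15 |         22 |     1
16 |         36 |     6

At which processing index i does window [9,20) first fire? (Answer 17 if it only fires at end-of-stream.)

9

i=0 t=3 v=2: → [0,11); WM=−∞
i=1 t=4 v=7: → [0,11); WM=3
i=2 t=6 v=8: → [0,11); WM=3
i=3 t=13 v=7: → [9,20); WM=12; [0,11) fires=8
i=4 t=14 v=5: → [9,20); WM=12
i=5 t=1 v=3: DROP (t<12-4); WM=13
i=6 t=4 v=9: DROP (t<13-4); WM=13
i=7 t=15 v=3: → [9,20); WM=14
i=8 t=17 v=8: → [9,20); WM=14
i=9 t=21 v=1: → [18,29); WM=20; [9,20) fires=8
i=10 t=22 v=7: → [18,29); WM=20
i=11 t=25 v=3: → [18,29); WM=24
i=12 t=25 v=6: → [18,29); WM=24
i=13 t=22 v=9: → [18,29); WM=24
i=14 t=26 v=5: → [18,29); WM=24
i=15 t=22 v=1: → [18,29); WM=25
i=16 t=36 v=6: → [36,47),[27,38); WM=25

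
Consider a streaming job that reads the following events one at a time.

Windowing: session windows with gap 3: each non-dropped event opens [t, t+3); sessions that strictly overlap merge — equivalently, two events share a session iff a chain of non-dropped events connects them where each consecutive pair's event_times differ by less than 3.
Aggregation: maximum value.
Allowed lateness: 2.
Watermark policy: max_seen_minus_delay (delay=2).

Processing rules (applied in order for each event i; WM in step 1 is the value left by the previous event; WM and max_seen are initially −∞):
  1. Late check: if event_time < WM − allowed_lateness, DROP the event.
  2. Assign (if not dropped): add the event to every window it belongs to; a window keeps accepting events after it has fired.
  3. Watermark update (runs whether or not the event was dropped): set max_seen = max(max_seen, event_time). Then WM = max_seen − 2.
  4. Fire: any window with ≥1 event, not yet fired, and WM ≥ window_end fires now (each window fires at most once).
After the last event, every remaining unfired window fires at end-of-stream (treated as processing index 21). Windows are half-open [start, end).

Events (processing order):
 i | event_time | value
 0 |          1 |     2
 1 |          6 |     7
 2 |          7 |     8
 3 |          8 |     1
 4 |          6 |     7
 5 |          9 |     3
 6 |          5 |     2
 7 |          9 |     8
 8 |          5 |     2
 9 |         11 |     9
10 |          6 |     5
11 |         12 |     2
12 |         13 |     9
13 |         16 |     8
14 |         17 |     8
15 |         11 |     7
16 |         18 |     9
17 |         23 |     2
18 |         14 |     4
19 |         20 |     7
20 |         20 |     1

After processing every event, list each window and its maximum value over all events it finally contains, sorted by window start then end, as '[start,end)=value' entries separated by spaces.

[1,4)=2 [5,16)=9 [16,23)=9 [23,26)=2

i=0 t=1 v=2: → [1,4); WM=-1
i=1 t=6 v=7: → [6,9); WM=4
i=2 t=7 v=8: → [6,10); WM=5
i=3 t=8 v=1: → [6,11); WM=6
i=4 t=6 v=7: → [6,11); WM=6
i=5 t=9 v=3: → [6,12); WM=7
i=6 t=5 v=2: → [5,12); WM=7
i=7 t=9 v=8: → [5,12); WM=7
i=8 t=5 v=2: → [5,12); WM=7
i=9 t=11 v=9: → [5,14); WM=9
i=10 t=6 v=5: DROP (t<9-2); WM=9
i=11 t=12 v=2: → [5,15); WM=10
i=12 t=13 v=9: → [5,16); WM=11
i=13 t=16 v=8: → [16,19); WM=14
i=14 t=17 v=8: → [16,20); WM=15
i=15 t=11 v=7: DROP (t<15-2); WM=15
i=16 t=18 v=9: → [16,21); WM=16
i=17 t=23 v=2: → [23,26); WM=21
i=18 t=14 v=4: DROP (t<21-2); WM=21
i=19 t=20 v=7: → [16,23); WM=21
i=20 t=20 v=1: → [16,23); WM=21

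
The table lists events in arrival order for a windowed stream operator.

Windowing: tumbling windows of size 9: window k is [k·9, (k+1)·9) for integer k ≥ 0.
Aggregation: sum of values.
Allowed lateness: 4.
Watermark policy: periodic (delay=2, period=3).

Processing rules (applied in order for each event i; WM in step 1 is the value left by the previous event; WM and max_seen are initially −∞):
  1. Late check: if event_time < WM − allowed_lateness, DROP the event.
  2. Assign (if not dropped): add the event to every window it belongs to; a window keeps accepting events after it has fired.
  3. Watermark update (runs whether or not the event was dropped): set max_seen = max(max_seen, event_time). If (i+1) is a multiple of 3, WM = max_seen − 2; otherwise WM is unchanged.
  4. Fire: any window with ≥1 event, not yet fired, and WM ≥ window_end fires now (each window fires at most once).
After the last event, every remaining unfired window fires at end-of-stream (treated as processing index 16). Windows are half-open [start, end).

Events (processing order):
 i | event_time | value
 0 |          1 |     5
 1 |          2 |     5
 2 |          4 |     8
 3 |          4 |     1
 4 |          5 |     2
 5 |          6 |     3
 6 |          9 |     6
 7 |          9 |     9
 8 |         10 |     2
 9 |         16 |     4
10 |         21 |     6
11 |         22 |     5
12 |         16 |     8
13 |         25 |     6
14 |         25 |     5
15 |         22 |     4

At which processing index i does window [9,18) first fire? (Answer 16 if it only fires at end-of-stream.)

i=0 t=1 v=5: → [0,9); WM=−∞
i=1 t=2 v=5: → [0,9); WM=−∞
i=2 t=4 v=8: → [0,9); WM=2
i=3 t=4 v=1: → [0,9); WM=2
i=4 t=5 v=2: → [0,9); WM=2
i=5 t=6 v=3: → [0,9); WM=4
i=6 t=9 v=6: → [9,18); WM=4
i=7 t=9 v=9: → [9,18); WM=4
i=8 t=10 v=2: → [9,18); WM=8
i=9 t=16 v=4: → [9,18); WM=8
i=10 t=21 v=6: → [18,27); WM=8
i=11 t=22 v=5: → [18,27); WM=20; [0,9) fires=24 [9,18) fires=21
i=12 t=16 v=8: → [9,18); WM=20
i=13 t=25 v=6: → [18,27); WM=20
i=14 t=25 v=5: → [18,27); WM=23
i=15 t=22 v=4: → [18,27); WM=23

11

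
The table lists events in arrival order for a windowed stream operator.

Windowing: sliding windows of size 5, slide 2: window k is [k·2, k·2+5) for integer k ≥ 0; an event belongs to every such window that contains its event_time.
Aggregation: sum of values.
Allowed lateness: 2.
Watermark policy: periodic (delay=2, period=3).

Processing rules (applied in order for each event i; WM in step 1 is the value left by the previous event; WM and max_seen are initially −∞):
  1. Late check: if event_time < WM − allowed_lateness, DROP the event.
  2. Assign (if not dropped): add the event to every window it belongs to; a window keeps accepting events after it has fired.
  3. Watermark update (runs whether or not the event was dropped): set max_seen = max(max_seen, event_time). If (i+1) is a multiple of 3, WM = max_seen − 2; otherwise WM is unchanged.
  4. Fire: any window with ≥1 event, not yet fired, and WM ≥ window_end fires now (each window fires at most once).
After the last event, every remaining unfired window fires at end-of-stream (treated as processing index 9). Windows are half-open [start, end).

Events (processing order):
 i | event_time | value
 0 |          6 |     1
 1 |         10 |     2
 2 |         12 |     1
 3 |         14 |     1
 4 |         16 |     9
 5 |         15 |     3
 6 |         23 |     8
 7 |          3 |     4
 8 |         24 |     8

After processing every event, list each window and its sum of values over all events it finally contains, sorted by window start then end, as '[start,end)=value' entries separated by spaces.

i=0 t=6 v=1: → [6,11),[4,9),[2,7); WM=−∞
i=1 t=10 v=2: → [10,15),[8,13),[6,11); WM=−∞
i=2 t=12 v=1: → [12,17),[10,15),[8,13); WM=10; [2,7) fires=1 [4,9) fires=1
i=3 t=14 v=1: → [14,19),[12,17),[10,15); WM=10
i=4 t=16 v=9: → [16,21),[14,19),[12,17); WM=10
i=5 t=15 v=3: → [14,19),[12,17); WM=14; [6,11) fires=3 [8,13) fires=3
i=6 t=23 v=8: → [22,27),[20,25); WM=14
i=7 t=3 v=4: DROP (t<14-2); WM=14
i=8 t=24 v=8: → [24,29),[22,27),[20,25); WM=22; [10,15) fires=4 [12,17) fires=14 [14,19) fires=13 [16,21) fires=9

[2,7)=1 [4,9)=1 [6,11)=3 [8,13)=3 [10,15)=4 [12,17)=14 [14,19)=13 [16,21)=9 [20,25)=16 [22,27)=16 [24,29)=8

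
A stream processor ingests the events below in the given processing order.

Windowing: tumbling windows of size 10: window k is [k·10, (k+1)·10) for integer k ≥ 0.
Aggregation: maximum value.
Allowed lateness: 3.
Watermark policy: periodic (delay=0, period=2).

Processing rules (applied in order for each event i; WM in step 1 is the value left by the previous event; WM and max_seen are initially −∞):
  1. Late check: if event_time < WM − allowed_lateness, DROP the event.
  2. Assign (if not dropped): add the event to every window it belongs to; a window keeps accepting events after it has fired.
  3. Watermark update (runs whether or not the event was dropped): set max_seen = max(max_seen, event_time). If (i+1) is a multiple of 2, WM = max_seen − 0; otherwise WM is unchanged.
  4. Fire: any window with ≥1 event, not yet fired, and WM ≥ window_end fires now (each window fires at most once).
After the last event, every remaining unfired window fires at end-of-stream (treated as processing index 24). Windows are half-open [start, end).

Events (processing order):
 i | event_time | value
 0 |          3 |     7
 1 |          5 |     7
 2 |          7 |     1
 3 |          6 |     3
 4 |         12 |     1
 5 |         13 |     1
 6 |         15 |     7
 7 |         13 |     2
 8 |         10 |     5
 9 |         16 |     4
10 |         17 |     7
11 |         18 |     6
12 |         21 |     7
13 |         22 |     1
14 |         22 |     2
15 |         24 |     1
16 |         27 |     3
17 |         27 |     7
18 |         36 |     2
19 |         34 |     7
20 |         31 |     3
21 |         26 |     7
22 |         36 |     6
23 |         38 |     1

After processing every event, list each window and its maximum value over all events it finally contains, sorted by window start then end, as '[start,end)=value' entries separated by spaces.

[0,10)=7 [10,20)=7 [20,30)=7 [30,40)=7

i=0 t=3 v=7: → [0,10); WM=−∞
i=1 t=5 v=7: → [0,10); WM=5
i=2 t=7 v=1: → [0,10); WM=5
i=3 t=6 v=3: → [0,10); WM=7
i=4 t=12 v=1: → [10,20); WM=7
i=5 t=13 v=1: → [10,20); WM=13; [0,10) fires=7
i=6 t=15 v=7: → [10,20); WM=13
i=7 t=13 v=2: → [10,20); WM=15
i=8 t=10 v=5: DROP (t<15-3); WM=15
i=9 t=16 v=4: → [10,20); WM=16
i=10 t=17 v=7: → [10,20); WM=16
i=11 t=18 v=6: → [10,20); WM=18
i=12 t=21 v=7: → [20,30); WM=18
i=13 t=22 v=1: → [20,30); WM=22; [10,20) fires=7
i=14 t=22 v=2: → [20,30); WM=22
i=15 t=24 v=1: → [20,30); WM=24
i=16 t=27 v=3: → [20,30); WM=24
i=17 t=27 v=7: → [20,30); WM=27
i=18 t=36 v=2: → [30,40); WM=27
i=19 t=34 v=7: → [30,40); WM=36; [20,30) fires=7
i=20 t=31 v=3: DROP (t<36-3); WM=36
i=21 t=26 v=7: DROP (t<36-3); WM=36
i=22 t=36 v=6: → [30,40); WM=36
i=23 t=38 v=1: → [30,40); WM=38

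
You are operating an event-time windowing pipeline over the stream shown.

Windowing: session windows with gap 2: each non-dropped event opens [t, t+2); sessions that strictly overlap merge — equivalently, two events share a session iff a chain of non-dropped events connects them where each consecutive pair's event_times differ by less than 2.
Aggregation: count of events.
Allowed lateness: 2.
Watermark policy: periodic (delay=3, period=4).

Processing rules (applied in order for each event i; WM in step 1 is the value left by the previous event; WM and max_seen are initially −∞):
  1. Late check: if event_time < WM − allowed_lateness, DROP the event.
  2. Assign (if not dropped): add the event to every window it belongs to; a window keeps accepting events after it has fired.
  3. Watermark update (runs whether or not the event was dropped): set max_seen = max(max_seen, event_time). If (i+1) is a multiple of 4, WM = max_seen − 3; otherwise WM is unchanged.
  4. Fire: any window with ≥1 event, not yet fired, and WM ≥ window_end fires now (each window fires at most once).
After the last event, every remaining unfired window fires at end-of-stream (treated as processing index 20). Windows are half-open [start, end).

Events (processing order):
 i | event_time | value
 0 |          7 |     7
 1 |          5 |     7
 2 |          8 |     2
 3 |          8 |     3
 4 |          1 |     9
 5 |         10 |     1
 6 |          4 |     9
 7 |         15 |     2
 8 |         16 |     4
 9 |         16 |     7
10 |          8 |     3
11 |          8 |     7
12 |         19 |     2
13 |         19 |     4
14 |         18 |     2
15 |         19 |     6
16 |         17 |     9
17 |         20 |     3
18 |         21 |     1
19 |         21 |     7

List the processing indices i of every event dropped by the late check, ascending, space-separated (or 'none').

4 10 11

i=0 t=7 v=7: → [7,9); WM=−∞
i=1 t=5 v=7: → [5,7); WM=−∞
i=2 t=8 v=2: → [7,10); WM=−∞
i=3 t=8 v=3: → [7,10); WM=5
i=4 t=1 v=9: DROP (t<5-2); WM=5
i=5 t=10 v=1: → [10,12); WM=5
i=6 t=4 v=9: → [4,7); WM=5
i=7 t=15 v=2: → [15,17); WM=12
i=8 t=16 v=4: → [15,18); WM=12
i=9 t=16 v=7: → [15,18); WM=12
i=10 t=8 v=3: DROP (t<12-2); WM=12
i=11 t=8 v=7: DROP (t<12-2); WM=13
i=12 t=19 v=2: → [19,21); WM=13
i=13 t=19 v=4: → [19,21); WM=13
i=14 t=18 v=2: → [18,21); WM=13
i=15 t=19 v=6: → [18,21); WM=16
i=16 t=17 v=9: → [15,21); WM=16
i=17 t=20 v=3: → [15,22); WM=16
i=18 t=21 v=1: → [15,23); WM=16
i=19 t=21 v=7: → [15,23); WM=18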